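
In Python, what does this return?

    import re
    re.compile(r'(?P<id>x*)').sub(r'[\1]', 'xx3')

Each match is replaced using the text its own group 1 captured.

'[xx][]3[]'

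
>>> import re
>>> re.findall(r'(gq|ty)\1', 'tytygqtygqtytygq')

`\1` has to match the exact text group 1 already captured.
One capturing group, so `findall` returns just the captured substring from each match — 2 in all.

['ty', 'ty']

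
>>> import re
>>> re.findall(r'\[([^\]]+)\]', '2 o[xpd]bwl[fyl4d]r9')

Matches: at [3:8] match '[xpd]', group 1 = 'xpd'; at [11:18] match '[fyl4d]', group 1 = 'fyl4d'.
One capturing group, so `findall` returns just the captured substring from each match — 2 in all.

['xpd', 'fyl4d']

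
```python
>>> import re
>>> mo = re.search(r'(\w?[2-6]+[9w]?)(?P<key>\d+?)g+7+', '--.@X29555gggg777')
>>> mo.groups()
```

('X29', '555')

The match spans [4:17] → 'X29555gggg777'.
Captured: group 1 = 'X29', group 2 = '555'.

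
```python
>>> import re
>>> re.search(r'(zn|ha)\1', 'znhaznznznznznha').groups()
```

('zn',)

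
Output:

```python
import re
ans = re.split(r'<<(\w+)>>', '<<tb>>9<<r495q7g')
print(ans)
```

['', 'tb', '9<<r495q7g']

Matches to split on: at [0:6] → '<<tb>>'.
The group in the pattern means `split` returns the separators' captures alongside the pieces.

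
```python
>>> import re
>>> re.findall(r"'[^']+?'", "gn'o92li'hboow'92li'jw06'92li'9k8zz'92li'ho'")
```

["'o92li'", "'92li'", "'92li'", "'92li'"]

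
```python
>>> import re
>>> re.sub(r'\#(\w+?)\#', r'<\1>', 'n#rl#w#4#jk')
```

Each match is replaced using the text its own group 1 captured.

'n<rl>w<4>jk'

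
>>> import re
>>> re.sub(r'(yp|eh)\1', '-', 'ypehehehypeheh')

`\1` has to match the exact text group 1 already captured.
Matches: at [2:6] → 'eheh'; at [10:14] → 'eheh'.
Every occurrence is swapped for '-'.

'yp-ehyp-'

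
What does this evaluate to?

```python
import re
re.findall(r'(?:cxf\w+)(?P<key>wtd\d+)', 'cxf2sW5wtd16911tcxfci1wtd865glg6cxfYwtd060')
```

This matches the literal 'cxf', then one or more of a word character (non-capturing group); then the literal 'wtd', then one or more of a digit (captured as 'key').
Scanning left to right: at [0:42] match 'cxf2sW5wtd16911tcxfci1wtd865glg6cxfYwtd060', group 1 = 'wtd060'.
One capturing group, so `findall` returns just the captured substring from the one match — 1 in all.

['wtd060']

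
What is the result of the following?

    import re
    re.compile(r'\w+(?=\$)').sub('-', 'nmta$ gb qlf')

'-$ gb qlf'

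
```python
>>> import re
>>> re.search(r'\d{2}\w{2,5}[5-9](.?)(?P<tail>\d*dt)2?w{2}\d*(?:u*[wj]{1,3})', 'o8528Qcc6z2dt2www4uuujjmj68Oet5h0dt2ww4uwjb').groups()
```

('z', '2dt')

The match spans [1:17] → '8528Qcc6z2dt2www'.
Captured: group 1 = 'z', group 2 = '2dt'.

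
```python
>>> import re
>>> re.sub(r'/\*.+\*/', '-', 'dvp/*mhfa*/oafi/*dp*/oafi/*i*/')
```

Matches: at [3:30] → '/*mhfa*/oafi/*dp*/oafi/*i*/'.
`sub` substitutes '-' at each match site.

'dvp-'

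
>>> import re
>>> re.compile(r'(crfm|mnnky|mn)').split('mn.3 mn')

['', 'mn', '.3 ', 'mn', '']

Matches to split on: at [0:2] → 'mn'; at [5:7] → 'mn'.
With a capturing group present, the delimiter's captured portion is kept in the result list.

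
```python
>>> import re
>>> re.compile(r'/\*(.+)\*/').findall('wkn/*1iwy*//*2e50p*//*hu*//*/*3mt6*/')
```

['1iwy*//*2e50p*//*hu*//*/*3mt6']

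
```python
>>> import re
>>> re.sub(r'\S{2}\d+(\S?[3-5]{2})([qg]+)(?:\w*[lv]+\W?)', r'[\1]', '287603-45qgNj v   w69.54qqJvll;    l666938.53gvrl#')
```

'287603-45qgNj v   [.54]    [.53]'

The pattern matches exactly 2 of a non-whitespace character, then one or more of a digit; then optionally a non-whitespace character, then exactly 2 of a character in [3-5] (captured); then one or more of one of [qg] (captured); then zero or more of a word character, then one or more of one of [lv], then optionally a non-word character (non-capturing group).
The replacement refers to a captured group, so each match is rewritten using its own captured text.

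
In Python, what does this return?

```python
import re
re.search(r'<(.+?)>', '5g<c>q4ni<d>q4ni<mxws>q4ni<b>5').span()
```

(2, 5)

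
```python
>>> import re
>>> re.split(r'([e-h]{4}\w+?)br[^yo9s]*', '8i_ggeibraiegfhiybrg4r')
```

['8i_ggeibrai', 'egfhiy', '']

Pattern: exactly 4 of a character in [e-h], then one or more of a word character (lazy) (captured); then the literal 'br', then zero or more of any character except [yo9s].
Because the pattern has a capturing group, `split` also inserts each captured text between the pieces.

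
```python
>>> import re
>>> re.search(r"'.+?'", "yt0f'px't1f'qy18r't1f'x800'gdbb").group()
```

"'px'"

Because the quantifier is non-greedy, it stops expanding at the earliest point where the rest of the pattern can succeed.
Unlike `match`, `search` isn't anchored — it looks for the pattern anywhere in the string.
The match spans [4:8] → "'px'".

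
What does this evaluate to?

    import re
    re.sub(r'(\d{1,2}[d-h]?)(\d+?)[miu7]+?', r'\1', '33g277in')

'33g7in'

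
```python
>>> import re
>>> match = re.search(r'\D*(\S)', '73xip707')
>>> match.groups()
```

The match spans [0:1] → '7'.
Captured: group 1 = '7'.

('7',)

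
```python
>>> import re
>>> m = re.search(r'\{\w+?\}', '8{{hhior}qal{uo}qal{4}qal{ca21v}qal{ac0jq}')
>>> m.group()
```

'{hhior}'

The match spans [2:9] → '{hhior}'.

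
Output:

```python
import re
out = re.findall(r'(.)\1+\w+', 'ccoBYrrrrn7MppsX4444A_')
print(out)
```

`\1` has to match the exact text group 1 already captured.
Scanning left to right: at [0:22] match 'ccoBYrrrrn7MppsX4444A_', group 1 = 'c'.
With a single group, `findall` returns only what that group captured — 1 item.

['c']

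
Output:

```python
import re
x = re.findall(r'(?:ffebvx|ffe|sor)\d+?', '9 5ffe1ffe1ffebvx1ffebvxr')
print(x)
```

['ffe1', 'ffe1', 'ffebvx1']

Walking the string: at [3:7] → 'ffe1'; at [7:11] → 'ffe1'; at [11:18] → 'ffebvx1'.
With no groups in the pattern, `findall` gives back each whole match — 3 here.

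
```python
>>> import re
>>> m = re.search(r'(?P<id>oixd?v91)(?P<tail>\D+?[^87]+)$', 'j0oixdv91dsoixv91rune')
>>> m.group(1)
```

This matches the literal 'oix', then optionally a literal 'd', then the literal 'v91' (captured as 'id'); then one or more of a non-digit (lazy), then one or more of any character except [87] (captured as 'tail'); then anchored at the end.
`re.search` scans for the first position where the pattern succeeds.
The match spans [2:21] → 'oixdv91dsoixv91rune'.
Captured: group 1 = 'oixdv91', group 2 = 'dsoixv91rune'.

'oixdv91'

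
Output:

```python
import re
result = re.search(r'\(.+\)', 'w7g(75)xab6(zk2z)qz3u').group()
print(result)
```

The match spans [3:17] → '(75)xab6(zk2z)'.

(75)xab6(zk2z)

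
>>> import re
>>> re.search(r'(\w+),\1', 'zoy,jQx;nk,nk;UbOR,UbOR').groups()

('nk',)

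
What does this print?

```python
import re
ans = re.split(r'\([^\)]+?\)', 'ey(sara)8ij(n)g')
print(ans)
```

['ey', '8ij', 'g']

Matches to split on: at [2:8] → '(sara)'; at [11:14] → '(n)'.
Each match becomes a cut point; 3 segments remain.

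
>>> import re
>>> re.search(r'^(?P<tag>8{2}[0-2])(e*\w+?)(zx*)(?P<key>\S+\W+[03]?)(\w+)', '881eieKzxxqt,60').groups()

The pattern matches anchored at the start of the string; then exactly 2 of the literal '8', then a character in [0-2] (captured as 'tag'); then zero or more of a literal 'e', then one or more of a word character (lazy) (captured); then a literal 'z', then zero or more of the literal 'x' (captured); then one or more of a non-whitespace character, then one or more of a non-word character, then optionally one of [03] (captured as 'key'); then one or more of a word character (captured).
`search` walks the string left to right and returns the first match it finds.
The match spans [0:15] → '881eieKzxxqt,60'.
Captured: group 1 = '881', group 2 = 'eieK', group 3 = 'zxx', group 4 = 'qt,', group 5 = '60'.

('881', 'eieK', 'zxx', 'qt,', '60')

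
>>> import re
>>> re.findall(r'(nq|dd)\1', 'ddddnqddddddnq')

`\1` has to match the exact text group 1 already captured.
Matches: at [0:4] match 'dddd', group 1 = 'dd'; at [6:10] match 'dddd', group 1 = 'dd'.
With a single group, `findall` returns only what that group captured — 2 items.

['dd', 'dd']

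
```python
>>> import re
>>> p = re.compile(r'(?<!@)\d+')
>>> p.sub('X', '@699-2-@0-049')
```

The negative lookaround is zero-width — it rules out positions where the adjacent text would match, without consuming anything.
Matches: at [2:4] → '99'; at [5:6] → '2'; at [10:13] → '049'.
`sub` substitutes 'X' at each match site.

'@6X-X-@0-X'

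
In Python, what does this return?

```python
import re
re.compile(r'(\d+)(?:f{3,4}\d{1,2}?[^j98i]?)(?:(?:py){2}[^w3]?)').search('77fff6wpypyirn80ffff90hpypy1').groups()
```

The match spans [0:12] → '77fff6wpypyi'.
Captured: group 1 = '77'.

('77',)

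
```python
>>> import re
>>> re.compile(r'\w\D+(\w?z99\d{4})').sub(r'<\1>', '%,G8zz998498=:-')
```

'%,G<z998498>=:-'

This matches a word character, then one or more of a non-digit; then optionally a word character, then the literal 'z99', then exactly 4 of a digit (captured).
Matches: at [3:12] → '8zz998498'.
`\1` in the replacement pulls in group 1's text for each match.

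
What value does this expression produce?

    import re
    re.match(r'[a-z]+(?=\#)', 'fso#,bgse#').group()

'fso'

`re.match` only tries the pattern at the start of the string.
The match spans [0:3] → 'fso'.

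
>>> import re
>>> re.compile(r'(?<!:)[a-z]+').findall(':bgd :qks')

['gd', 'ks']

The negative lookahead/lookbehind blocks any match where the forbidden context is present.
Matches: at [2:4] → 'gd'; at [7:9] → 'ks'.
With no groups in the pattern, `findall` gives back each whole match — 2 here.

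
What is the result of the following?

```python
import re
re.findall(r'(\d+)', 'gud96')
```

['96']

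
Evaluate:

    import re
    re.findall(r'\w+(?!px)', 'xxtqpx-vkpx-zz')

`(?!…)`/`(?<!…)` only lets a position through if the neighbouring text does NOT match; no characters are consumed.
Walking the string: at [0:6] → 'xxtqpx'; at [7:11] → 'vkpx'; at [12:14] → 'zz'.
`findall` yields the raw match text (3 of them) because the pattern has no groups.

['xxtqpx', 'vkpx', 'zz']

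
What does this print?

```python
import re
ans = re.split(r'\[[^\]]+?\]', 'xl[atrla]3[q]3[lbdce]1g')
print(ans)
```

['xl', '3', '3', '1g']

Each match becomes a cut point; 4 segments remain.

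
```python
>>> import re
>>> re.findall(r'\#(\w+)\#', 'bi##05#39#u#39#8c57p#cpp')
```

['05', 'u', '8c57p']

`findall` collects group 1 from each match (3 total).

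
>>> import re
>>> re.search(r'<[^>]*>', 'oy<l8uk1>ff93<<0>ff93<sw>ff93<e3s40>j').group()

The match spans [2:9] → '<l8uk1>'.

'<l8uk1>'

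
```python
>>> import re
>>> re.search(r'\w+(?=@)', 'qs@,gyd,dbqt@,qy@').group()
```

Lookahead/lookbehind check context without consuming it, so the matched span excludes the asserted characters.
The match spans [0:2] → 'qs'.

'qs'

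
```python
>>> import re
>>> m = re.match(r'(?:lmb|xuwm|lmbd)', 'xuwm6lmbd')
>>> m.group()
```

`re.match` only tries the pattern at the start of the string.
The match spans [0:4] → 'xuwm'.

'xuwm'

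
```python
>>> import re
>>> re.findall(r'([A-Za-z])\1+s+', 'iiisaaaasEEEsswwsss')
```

['i', 'a', 'E', 'w']

A backreference is literal: `\1` must see the identical characters the first group matched.
One capturing group, so `findall` returns just the captured substring from each match — 4 in all.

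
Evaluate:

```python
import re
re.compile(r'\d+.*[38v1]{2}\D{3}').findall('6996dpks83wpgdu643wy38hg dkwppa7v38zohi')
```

The pattern matches one or more of a digit, then zero or more of any character; then exactly 2 of one of [38v1], then exactly 3 of a non-digit.
Matches: at [0:38] → '6996dpks83wpgdu643wy38hg dkwppa7v38zoh'.
No capturing groups, so `findall` returns the 1 full match string.

['6996dpks83wpgdu643wy38hg dkwppa7v38zoh']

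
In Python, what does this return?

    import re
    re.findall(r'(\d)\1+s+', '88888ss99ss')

['8', '9']

The backreference `\1` re-matches whatever the first group consumed, character for character.
Scanning left to right: at [0:7] match '88888ss', group 1 = '8'; at [7:11] match '99ss', group 1 = '9'.
One capturing group, so `findall` returns just the captured substring from each match — 2 in all.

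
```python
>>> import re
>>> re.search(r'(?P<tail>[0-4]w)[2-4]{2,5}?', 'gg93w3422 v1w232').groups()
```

The pattern matches a character in [0-4], then the literal 'w' (captured as 'tail'); then 2 to 5 of a character in [2-4] (lazy).
Because the quantifier is non-greedy, it stops expanding at the earliest point where the rest of the pattern can succeed.
`re.search` scans for the first position where the pattern succeeds.
The match spans [3:7] → '3w34'.
Captured: group 1 = '3w'.

('3w',)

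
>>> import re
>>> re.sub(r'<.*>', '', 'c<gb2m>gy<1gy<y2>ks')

Matches: at [1:17] → '<gb2m>gy<1gy<y2>'.
Each match is replaced by ''.

'cks'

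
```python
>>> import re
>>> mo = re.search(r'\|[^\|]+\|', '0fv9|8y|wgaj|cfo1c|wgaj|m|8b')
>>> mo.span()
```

(4, 8)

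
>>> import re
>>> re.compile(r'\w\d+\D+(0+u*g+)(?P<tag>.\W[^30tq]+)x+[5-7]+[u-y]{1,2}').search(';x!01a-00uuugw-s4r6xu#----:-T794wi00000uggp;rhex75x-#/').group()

'T794wi00000uggp;rhex75x'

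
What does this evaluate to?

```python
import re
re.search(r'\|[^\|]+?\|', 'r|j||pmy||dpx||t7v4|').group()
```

Unlike `match`, `search` isn't anchored — it looks for the pattern anywhere in the string.
The match spans [1:4] → '|j|'.

'|j|'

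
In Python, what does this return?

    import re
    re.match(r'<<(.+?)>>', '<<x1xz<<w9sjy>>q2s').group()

'<<x1xz<<w9sjy>>'

`re.match` won't scan ahead — the pattern has to work from the very first character.
The match spans [0:15] → '<<x1xz<<w9sjy>>'.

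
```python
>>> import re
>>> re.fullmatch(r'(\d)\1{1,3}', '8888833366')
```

None

`\1` has to match the exact text group 1 already captured.
`re.fullmatch` requires the pattern to consume the entire string.
Here there's no way to consume every character, so the call returns None.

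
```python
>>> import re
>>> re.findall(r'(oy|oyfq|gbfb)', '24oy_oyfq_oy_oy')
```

`|` is ordered: at each position the engine commits to the first alternative that works.
Scanning left to right: at [2:4] match 'oy', group 1 = 'oy'; at [5:7] match 'oy', group 1 = 'oy'; at [10:12] match 'oy', group 1 = 'oy'; at [13:15] match 'oy', group 1 = 'oy'.
With a single group, `findall` returns only what that group captured — 4 items.

['oy', 'oy', 'oy', 'oy']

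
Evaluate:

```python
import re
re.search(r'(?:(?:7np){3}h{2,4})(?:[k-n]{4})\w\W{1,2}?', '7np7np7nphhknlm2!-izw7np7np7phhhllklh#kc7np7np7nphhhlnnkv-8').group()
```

The pattern matches the literal '7np' repeated 3 times, then 2 to 4 of a literal 'h' (non-capturing group); then exactly 4 of a character in [k-n] (non-capturing group); then a word character, then 1 to 2 of a non-word character (lazy).
`re.search` scans for the first position where the pattern succeeds.
The match spans [0:17] → '7np7np7nphhknlm2!'.

'7np7np7nphhknlm2!'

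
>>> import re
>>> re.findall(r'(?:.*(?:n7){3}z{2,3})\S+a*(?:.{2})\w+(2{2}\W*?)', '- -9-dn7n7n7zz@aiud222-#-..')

['22']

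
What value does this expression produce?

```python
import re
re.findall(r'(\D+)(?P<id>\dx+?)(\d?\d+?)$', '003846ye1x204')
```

[('ye', '1x', '204')]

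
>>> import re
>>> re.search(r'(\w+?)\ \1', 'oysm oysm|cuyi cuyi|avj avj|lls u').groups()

('oysm',)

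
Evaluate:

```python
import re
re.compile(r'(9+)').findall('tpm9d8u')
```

['9']

This matches one or more of a literal '9' (captured).
Because there's exactly one group, `findall` drops the full match and keeps group 1 from the one hit.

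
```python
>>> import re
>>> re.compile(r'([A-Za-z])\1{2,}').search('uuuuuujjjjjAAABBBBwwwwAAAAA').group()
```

`\1` is not a pattern — it's the concrete string captured by group 1, re-applied verbatim.
`re.search` scans for the first position where the pattern succeeds.
The match spans [0:6] → 'uuuuuu'.
Captured: group 1 = 'u'.

'uuuuuu'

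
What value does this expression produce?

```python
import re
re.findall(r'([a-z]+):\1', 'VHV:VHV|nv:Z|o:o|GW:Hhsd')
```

['o']

`\1` has to match the exact text group 1 already captured.
With a single group, `findall` returns only what that group captured — 1 item.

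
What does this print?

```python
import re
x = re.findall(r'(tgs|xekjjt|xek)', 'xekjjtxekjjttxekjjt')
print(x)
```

Alternation tries branches left to right and keeps the first one that lets the overall match succeed at that position.
Walking the string: at [0:6] match 'xekjjt', group 1 = 'xekjjt'; at [6:12] match 'xekjjt', group 1 = 'xekjjt'; at [13:19] match 'xekjjt', group 1 = 'xekjjt'.
With a single group, `findall` returns only what that group captured — 3 items.

['xekjjt', 'xekjjt', 'xekjjt']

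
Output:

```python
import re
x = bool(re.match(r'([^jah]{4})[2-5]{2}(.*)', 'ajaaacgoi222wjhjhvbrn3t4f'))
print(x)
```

False

`re.match` won't scan ahead — the pattern has to work from the very first character.
Here the string doesn't start with a match, so the call returns None, and `bool(None)` is False.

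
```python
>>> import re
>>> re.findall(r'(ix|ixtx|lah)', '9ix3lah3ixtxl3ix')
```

['ix', 'lah', 'ix', 'ix']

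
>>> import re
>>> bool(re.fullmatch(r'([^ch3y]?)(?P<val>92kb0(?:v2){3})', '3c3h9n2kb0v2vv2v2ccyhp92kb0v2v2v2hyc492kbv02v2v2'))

False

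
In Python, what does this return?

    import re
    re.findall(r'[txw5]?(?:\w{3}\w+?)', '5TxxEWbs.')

Since nothing is captured, `findall` lists the 1 matched substring directly.

['5TxxE']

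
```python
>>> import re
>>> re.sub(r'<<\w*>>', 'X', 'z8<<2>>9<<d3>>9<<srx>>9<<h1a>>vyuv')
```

Matches: at [2:7] → '<<2>>'; at [8:14] → '<<d3>>'; at [15:22] → '<<srx>>'; at [23:30] → '<<h1a>>'.
Every occurrence is swapped for 'X'.

'z8X9X9X9Xvyuv'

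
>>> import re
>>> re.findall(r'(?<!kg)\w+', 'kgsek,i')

A negative assertion filters positions out without eating any characters.
With no groups in the pattern, `findall` gives back each whole match — 2 here.

['kgsek', 'i']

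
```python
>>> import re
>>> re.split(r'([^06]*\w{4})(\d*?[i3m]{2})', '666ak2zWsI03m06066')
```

Because the pattern has a capturing group, `split` also inserts each captured text between the pieces.

['666', 'ak2zWsI0', '3m', '06066']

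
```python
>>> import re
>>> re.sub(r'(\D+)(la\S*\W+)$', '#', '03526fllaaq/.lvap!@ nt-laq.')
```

'03526#'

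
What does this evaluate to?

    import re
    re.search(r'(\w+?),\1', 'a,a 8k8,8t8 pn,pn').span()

A backreference is literal: `\1` must see the identical characters the first group matched.
The match spans [0:3] → 'a,a'.

(0, 3)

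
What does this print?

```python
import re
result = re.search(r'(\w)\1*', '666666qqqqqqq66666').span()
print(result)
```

The backreference `\1` re-matches whatever the first group consumed, character for character.
`search` walks the string left to right and returns the first match it finds.
The match spans [0:6] → '666666'.
Captured: group 1 = '6'.

(0, 6)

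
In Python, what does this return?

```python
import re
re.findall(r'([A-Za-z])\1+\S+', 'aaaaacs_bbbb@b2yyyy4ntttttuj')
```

['a']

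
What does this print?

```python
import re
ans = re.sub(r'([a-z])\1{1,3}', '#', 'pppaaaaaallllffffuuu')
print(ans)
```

`\1` is not a pattern — it's the concrete string captured by group 1, re-applied verbatim.
`sub` substitutes '#' at each match site.

######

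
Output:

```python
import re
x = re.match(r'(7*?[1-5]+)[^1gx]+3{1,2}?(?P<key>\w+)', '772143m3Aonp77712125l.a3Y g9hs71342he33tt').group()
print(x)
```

`match` is anchored at position 0; if the pattern doesn't fit there, it returns None.
The match spans [0:21] → '772143m3Aonp77712125l'.

772143m3Aonp77712125l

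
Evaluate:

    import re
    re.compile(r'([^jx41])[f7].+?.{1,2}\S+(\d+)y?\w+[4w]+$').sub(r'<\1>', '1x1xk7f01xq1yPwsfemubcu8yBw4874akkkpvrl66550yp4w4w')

This matches any character except [jx41] (captured); then one of [f7], then one or more of any character (lazy), then 1 to 2 of any character; then one or more of a non-whitespace character; then one or more of a digit (captured); then optionally a literal 'y', then one or more of a word character, then one or more of one of [4w]; then anchored at the end.
Matches: at [4:50] → 'k7f01xq1yPwsfemubcu8yBw4874akkkpvrl66550yp4w4w'.
Each match is replaced using the text its own group 1 captured.

'1x1x<k>'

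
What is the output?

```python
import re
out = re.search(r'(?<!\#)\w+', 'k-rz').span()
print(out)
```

A negative assertion filters positions out without eating any characters.
The match spans [0:1] → 'k'.

(0, 1)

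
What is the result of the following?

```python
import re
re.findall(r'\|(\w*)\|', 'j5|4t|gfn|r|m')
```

Matches: at [2:6] match '|4t|', group 1 = '4t'; at [9:12] match '|r|', group 1 = 'r'.
Because there's exactly one group, `findall` drops the full match and keeps group 1 from each hit.

['4t', 'r']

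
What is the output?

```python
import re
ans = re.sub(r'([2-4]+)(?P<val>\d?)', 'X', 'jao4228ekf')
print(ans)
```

jaoXekf

This matches one or more of a character in [2-4] (captured); then optionally a digit (captured as 'val').
Each match is replaced by 'X'.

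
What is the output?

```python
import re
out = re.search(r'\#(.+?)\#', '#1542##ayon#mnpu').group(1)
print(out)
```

1542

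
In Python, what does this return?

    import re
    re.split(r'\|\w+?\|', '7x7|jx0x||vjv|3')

['7x7', '', '3']

Each match becomes a cut point; 3 segments remain.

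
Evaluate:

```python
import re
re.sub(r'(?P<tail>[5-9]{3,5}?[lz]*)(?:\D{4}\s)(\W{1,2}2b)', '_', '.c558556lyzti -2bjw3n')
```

The pattern matches 3 to 5 of a character in [5-9] (lazy), then zero or more of one of [lz] (captured as 'tail'); then exactly 4 of a non-digit, then whitespace (non-capturing group); then 1 to 2 of a non-word character, then the literal '2b' (captured).
Matches: at [3:17] → '58556lyzti -2b'.
Each match is replaced by '_'.

'.c5_jw3n'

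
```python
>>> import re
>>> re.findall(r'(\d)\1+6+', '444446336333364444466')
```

['4', '3', '3', '4']

The backreference `\1` re-matches whatever the first group consumed, character for character.
One capturing group, so `findall` returns just the captured substring from each match — 4 in all.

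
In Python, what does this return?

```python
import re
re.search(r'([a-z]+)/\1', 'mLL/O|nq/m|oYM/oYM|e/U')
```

The backreference `\1` re-matches whatever the first group consumed, character for character.
`re.search` scans for the first position where the pattern succeeds.
Here no position works, so the call returns None.

None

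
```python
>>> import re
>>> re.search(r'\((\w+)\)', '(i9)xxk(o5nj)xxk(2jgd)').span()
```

(0, 4)

Unlike `match`, `search` isn't anchored — it looks for the pattern anywhere in the string.
The match spans [0:4] → '(i9)'.
Captured: group 1 = 'i9'.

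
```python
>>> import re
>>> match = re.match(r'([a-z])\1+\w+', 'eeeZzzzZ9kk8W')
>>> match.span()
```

(0, 13)

`match` is anchored at position 0; if the pattern doesn't fit there, it returns None.
The match spans [0:13] → 'eeeZzzzZ9kk8W'.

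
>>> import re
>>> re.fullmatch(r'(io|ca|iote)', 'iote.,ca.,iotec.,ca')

None

`re.fullmatch` is like wrapping the pattern in `^…$` (in single-line mode).
Here the pattern can't cover the whole string, so the call returns None.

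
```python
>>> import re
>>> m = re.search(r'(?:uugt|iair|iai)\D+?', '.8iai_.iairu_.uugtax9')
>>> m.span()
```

`re.search` scans for the first position where the pattern succeeds.
The match spans [2:6] → 'iai_'.

(2, 6)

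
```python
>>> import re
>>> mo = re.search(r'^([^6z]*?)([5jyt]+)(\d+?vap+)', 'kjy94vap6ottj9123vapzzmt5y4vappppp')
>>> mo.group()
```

'kjy94vap'

The match spans [0:8] → 'kjy94vap'.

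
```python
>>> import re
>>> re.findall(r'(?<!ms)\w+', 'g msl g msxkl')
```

['g', 'msl', 'g', 'msxkl']

The negative lookahead/lookbehind blocks any match where the forbidden context is present.
Scanning left to right: at [0:1] → 'g'; at [2:5] → 'msl'; at [6:7] → 'g'; at [8:13] → 'msxkl'.
`findall` yields the raw match text (4 of them) because the pattern has no groups.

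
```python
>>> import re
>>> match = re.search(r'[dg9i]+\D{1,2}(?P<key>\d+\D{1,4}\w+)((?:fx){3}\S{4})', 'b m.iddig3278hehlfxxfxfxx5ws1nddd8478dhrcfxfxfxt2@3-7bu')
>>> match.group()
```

The match spans [4:51] → 'iddig3278hehlfxxfxfxx5ws1nddd8478dhrcfxfxfxt2@3'.

'iddig3278hehlfxxfxfxx5ws1nddd8478dhrcfxfxfxt2@3'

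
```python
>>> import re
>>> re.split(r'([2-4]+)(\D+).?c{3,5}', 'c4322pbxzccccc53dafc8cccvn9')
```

This matches one or more of a character in [2-4] (captured); then one or more of a non-digit (captured); then optionally any character, then 3 to 5 of a literal 'c'.
Matches to split on: at [1:14] → '4322pbxzccccc'; at [15:24] → '3dafc8ccc'.
Because the pattern has a capturing group, `split` also inserts each captured text between the pieces.

['c', '4322', 'pbxzcc', '5', '3', 'dafc', 'vn9']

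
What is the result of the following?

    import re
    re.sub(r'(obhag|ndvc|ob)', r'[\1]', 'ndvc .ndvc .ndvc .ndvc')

'[ndvc] .[ndvc] .[ndvc] .[ndvc]'

Matches: at [0:4] → 'ndvc'; at [6:10] → 'ndvc'; at [12:16] → 'ndvc'; at [18:22] → 'ndvc'.
The replacement refers to a captured group, so each match is rewritten using its own captured text.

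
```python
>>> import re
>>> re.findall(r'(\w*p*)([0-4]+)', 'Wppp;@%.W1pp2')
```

[('W1pp', '2')]

The pattern matches zero or more of a word character, then zero or more of the literal 'p' (captured); then one or more of a character in [0-4] (captured).
Walking the string: at [8:13] match 'W1pp2', groups = ('W1pp', '2').
Multiple groups make `findall` return tuples — one 2-tuple for the one match.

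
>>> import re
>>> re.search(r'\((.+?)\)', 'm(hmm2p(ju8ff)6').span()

The match spans [1:14] → '(hmm2p(ju8ff)'.

(1, 14)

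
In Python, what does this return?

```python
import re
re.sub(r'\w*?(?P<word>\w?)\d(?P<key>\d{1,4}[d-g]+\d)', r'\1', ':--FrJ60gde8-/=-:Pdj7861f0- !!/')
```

':--J-/=-:j- !!/'

`\1` in the replacement pulls in group 1's text for each match.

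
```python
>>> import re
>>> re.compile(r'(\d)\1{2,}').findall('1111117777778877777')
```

The backreference `\1` re-matches whatever the first group consumed, character for character.
Scanning left to right: at [0:6] match '111111', group 1 = '1'; at [6:12] match '777777', group 1 = '7'; at [14:19] match '77777', group 1 = '7'.
With a single group, `findall` returns only what that group captured — 3 items.

['1', '7', '7']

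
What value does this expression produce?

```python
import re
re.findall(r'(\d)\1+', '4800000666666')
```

['0', '6']

After group 1 captures some text, `\1` only succeeds where that same text appears again.
Scanning left to right: at [2:7] match '00000', group 1 = '0'; at [7:13] match '666666', group 1 = '6'.
With a single group, `findall` returns only what that group captured — 2 items.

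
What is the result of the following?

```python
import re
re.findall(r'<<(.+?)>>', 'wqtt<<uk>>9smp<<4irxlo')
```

Matches: at [4:10] match '<<uk>>', group 1 = 'uk'.
Because there's exactly one group, `findall` drops the full match and keeps group 1 from the one hit.

['uk']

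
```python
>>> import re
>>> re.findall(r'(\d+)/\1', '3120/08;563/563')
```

['0', '563']

`\1` is not a pattern — it's the concrete string captured by group 1, re-applied verbatim.
One capturing group, so `findall` returns just the captured substring from each match — 2 in all.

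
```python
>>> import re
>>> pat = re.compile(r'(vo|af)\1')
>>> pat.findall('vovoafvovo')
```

['vo', 'vo']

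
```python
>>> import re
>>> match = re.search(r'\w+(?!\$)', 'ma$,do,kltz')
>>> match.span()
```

The negative lookahead/lookbehind blocks any match where the forbidden context is present.
`re.search` scans for the first position where the pattern succeeds.
The match spans [0:1] → 'm'.

(0, 1)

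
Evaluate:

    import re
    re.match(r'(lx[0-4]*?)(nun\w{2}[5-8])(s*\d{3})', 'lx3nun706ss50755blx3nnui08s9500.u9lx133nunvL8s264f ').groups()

('lx3', 'nun706', 'ss507')

The match spans [0:14] → 'lx3nun706ss507'.
Captured: group 1 = 'lx3', group 2 = 'nun706', group 3 = 'ss507'.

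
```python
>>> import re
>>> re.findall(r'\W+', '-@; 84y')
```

The pattern matches one or more of a non-word character.
With no groups in the pattern, `findall` gives back each whole match — 1 here.

['-@; ']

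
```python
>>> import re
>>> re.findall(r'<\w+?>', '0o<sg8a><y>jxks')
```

['<sg8a>', '<y>']

Matches: at [2:8] → '<sg8a>'; at [8:11] → '<y>'.
No capturing groups, so `findall` returns the 2 full match strings.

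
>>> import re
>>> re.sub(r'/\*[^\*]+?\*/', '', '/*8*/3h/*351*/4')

'3h4'

Matches: at [0:5] → '/*8*/'; at [7:14] → '/*351*/'.
Each match is replaced by ''.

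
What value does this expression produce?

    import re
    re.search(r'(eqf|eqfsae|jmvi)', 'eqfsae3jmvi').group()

Alternation tries branches left to right and keeps the first one that lets the overall match succeed at that position.
`re.search` scans for the first position where the pattern succeeds.
The match spans [0:3] → 'eqf'.
Captured: group 1 = 'eqf'.

'eqf'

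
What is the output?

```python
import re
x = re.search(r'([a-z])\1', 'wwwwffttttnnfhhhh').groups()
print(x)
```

('w',)

The match spans [0:2] → 'ww'.
Captured: group 1 = 'w'.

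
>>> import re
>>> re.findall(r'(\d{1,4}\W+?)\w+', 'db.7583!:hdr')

['7583!:']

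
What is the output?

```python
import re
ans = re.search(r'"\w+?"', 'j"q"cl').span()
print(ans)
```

The match spans [1:4] → '"q"'.

(1, 4)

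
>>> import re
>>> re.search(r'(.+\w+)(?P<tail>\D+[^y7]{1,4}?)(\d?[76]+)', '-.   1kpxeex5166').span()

(0, 16)

Pattern: one or more of any character, then one or more of a word character (captured); then one or more of a non-digit, then 1 to 4 of any character except [y7] (lazy) (captured as 'tail'); then optionally a digit, then one or more of one of [76] (captured).
`re.search` tries every starting position until one works.
The match spans [0:16] → '-.   1kpxeex5166'.
Captured: group 1 = '-.   1kpxee', group 2 = 'x5', group 3 = '166'.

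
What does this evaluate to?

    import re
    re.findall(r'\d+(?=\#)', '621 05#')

['05']

Lookahead/lookbehind check context without consuming it, so the matched span excludes the asserted characters.
Walking the string: at [4:6] → '05'.
Since nothing is captured, `findall` lists the 1 matched substring directly.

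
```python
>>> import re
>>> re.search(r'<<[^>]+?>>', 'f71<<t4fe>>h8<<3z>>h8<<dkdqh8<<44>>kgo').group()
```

The match spans [3:11] → '<<t4fe>>'.

'<<t4fe>>'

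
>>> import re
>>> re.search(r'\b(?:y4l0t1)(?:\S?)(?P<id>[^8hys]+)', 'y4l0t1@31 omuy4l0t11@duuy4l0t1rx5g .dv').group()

'y4l0t1@31 omu'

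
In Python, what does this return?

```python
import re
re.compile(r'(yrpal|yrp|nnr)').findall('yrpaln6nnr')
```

`|` is ordered: at each position the engine commits to the first alternative that works.
Walking the string: at [0:5] match 'yrpal', group 1 = 'yrpal'; at [7:10] match 'nnr', group 1 = 'nnr'.
One capturing group, so `findall` returns just the captured substring from each match — 2 in all.

['yrpal', 'nnr']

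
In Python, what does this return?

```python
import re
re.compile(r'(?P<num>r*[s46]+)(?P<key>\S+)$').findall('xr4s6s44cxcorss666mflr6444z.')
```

With 2 capturing groups, `findall` returns a 2-tuple per match.

[('r4s6s44', 'cxcorss666mflr6444z.')]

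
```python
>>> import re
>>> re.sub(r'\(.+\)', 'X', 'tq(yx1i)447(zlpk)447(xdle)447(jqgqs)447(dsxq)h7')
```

Each match is replaced by 'X'.

'tqXh7'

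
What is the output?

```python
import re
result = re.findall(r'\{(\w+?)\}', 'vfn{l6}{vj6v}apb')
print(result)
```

['l6', 'vj6v']

Scanning left to right: at [3:7] match '{l6}', group 1 = 'l6'; at [7:13] match '{vj6v}', group 1 = 'vj6v'.
`findall` collects group 1 from each match (2 total).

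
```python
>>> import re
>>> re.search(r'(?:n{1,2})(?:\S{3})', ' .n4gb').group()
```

'n4gb'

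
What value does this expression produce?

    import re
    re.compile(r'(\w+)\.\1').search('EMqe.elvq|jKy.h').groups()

The match spans [3:6] → 'e.e'.
Captured: group 1 = 'e'.

('e',)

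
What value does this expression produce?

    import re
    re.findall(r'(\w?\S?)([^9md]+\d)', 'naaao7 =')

[('na', 'aao7')]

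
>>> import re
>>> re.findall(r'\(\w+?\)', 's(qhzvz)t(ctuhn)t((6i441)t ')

Scanning left to right: at [1:8] → '(qhzvz)'; at [9:16] → '(ctuhn)'; at [18:25] → '(6i441)'.
Since nothing is captured, `findall` lists the 3 matched substrings directly.

['(qhzvz)', '(ctuhn)', '(6i441)']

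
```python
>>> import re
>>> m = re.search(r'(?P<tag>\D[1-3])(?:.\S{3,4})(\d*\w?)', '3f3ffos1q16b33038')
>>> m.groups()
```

('f3', 'q')

The match spans [1:9] → 'f3ffos1q'.
Captured: group 1 = 'f3', group 2 = 'q'.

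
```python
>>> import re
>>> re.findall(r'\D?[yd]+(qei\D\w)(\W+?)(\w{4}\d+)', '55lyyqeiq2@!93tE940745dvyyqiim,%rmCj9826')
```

Pattern: optionally a non-digit, then one or more of one of [yd]; then the literal 'qei', then a non-digit, then a word character (captured); then one or more of a non-word character (lazy) (captured); then exactly 4 of a word character, then one or more of a digit (captured).
`findall` packs the 3 group values into a tuple for every match.

[('qeiq2', '@!', '93tE940745')]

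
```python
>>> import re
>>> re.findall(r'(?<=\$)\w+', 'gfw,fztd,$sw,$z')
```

The lookaround is zero-width — it requires the adjacent text to match without consuming it, so the asserted text isn't part of the match.
Walking the string: at [10:12] → 'sw'; at [14:15] → 'z'.
`findall` yields the raw match text (2 of them) because the pattern has no groups.

['sw', 'z']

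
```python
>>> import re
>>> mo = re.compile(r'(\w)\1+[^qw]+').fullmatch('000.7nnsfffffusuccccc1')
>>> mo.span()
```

(0, 22)

`fullmatch` succeeds only if the pattern covers the string from start to end.
The match spans [0:22] → '000.7nnsfffffusuccccc1'.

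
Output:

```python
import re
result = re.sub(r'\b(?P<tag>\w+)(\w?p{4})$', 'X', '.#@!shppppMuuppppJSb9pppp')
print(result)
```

Pattern: a word boundary (`\b`, zero-width); then one or more of a word character (captured as 'tag'); then optionally a word character, then exactly 4 of a literal 'p' (captured); then anchored at the end.
Matches: at [4:25] → 'shppppMuuppppJSb9pppp'.
Every occurrence is swapped for 'X'.

.#@!X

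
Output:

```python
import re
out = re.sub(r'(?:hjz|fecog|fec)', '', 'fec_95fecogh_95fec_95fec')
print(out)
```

_95h_95_95

Alternation isn't longest-match — the leftmost alternative that fits at this position is chosen.
`sub` substitutes '' at each match site.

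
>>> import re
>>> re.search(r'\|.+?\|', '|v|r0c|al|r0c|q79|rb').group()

'|v|'

Because the quantifier is non-greedy, it stops expanding at the earliest point where the rest of the pattern can succeed.
The match spans [0:3] → '|v|'.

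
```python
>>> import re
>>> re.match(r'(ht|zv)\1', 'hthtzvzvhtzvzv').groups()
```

('ht',)

The match spans [0:4] → 'htht'.
Captured: group 1 = 'ht'.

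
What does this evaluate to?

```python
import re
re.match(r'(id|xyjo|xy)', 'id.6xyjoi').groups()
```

`re.match` only tries the pattern at the start of the string.
The match spans [0:2] → 'id'.
Captured: group 1 = 'id'.

('id',)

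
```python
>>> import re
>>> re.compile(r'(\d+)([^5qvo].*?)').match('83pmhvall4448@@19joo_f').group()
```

With `match`, the pattern is implicitly anchored at the beginning.
The match spans [0:3] → '83p'.

'83p'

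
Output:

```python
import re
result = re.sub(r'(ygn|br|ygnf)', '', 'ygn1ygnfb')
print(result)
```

1fb

Alternation isn't longest-match — the leftmost alternative that fits at this position is chosen.
`sub` substitutes '' at each match site.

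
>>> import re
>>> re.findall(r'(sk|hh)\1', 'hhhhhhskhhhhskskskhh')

['hh', 'hh', 'sk']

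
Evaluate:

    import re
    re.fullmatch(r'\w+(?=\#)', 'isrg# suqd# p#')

None

The `(?=…)`/`(?<=…)` assertion just peeks at neighbouring text; it doesn't advance the match position.
`fullmatch` succeeds only if the pattern covers the string from start to end.
Here the string isn't matched end-to-end, so the call returns None.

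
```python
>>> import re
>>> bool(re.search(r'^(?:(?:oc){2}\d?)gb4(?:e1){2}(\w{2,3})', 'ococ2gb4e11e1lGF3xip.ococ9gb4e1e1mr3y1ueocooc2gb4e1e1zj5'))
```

False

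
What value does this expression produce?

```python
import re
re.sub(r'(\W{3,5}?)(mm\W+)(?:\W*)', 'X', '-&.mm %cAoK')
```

'XcAoK'

The pattern matches 3 to 5 of a non-word character (lazy) (captured); then the literal 'mm', then one or more of a non-word character (captured); then zero or more of a non-word character (non-capturing group).
Matches: at [0:7] → '-&.mm %'.
Each match is replaced by 'X'.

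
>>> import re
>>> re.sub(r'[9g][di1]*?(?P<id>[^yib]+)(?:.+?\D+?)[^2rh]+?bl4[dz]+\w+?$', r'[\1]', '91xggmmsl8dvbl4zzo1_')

'[1xggmmsl]'

This matches one of [9g], then zero or more of one of [di1] (lazy); then one or more of any character except [yib] (captured as 'id'); then one or more of any character (lazy), then one or more of a non-digit (lazy) (non-capturing group); then one or more of any character except [2rh] (lazy); then the literal 'bl4', then one or more of one of [dz], then one or more of a word character (lazy); then anchored at the end.
The `?` after the quantifier makes it lazy — it takes as little as possible before letting the rest of the pattern try.
Matches: at [0:20] → '91xggmmsl8dvbl4zzo1_'.
The replacement refers to a captured group, so each match is rewritten using its own captured text.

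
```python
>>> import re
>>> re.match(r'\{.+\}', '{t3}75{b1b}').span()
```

(0, 11)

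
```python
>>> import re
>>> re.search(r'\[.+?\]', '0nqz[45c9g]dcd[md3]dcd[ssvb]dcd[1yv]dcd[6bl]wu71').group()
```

'[45c9g]'

The match spans [4:11] → '[45c9g]'.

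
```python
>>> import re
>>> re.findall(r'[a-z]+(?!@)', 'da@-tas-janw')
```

['d', 'tas', 'janw']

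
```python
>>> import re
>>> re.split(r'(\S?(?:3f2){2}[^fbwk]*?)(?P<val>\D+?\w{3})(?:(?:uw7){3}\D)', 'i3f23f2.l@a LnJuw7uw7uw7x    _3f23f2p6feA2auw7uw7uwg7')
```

Because the pattern has a capturing group, `split` also inserts each captured text between the pieces.

['', 'i3f23f2', '.l@a LnJ', '    _3f23f2p6feA2auw7uw7uwg7']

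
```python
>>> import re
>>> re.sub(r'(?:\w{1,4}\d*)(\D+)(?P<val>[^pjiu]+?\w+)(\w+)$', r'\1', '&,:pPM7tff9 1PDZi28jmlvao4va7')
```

Pattern: 1 to 4 of a word character, then zero or more of a digit (non-capturing group); then one or more of a non-digit (captured); then one or more of any character except [pjiu] (lazy), then one or more of a word character (captured as 'val'); then one or more of a word character (captured); then anchored at the end.
Matches: at [3:29] → 'pPM7tff9 1PDZi28jmlvao4va7'.
Each match is replaced using the text its own group 1 captured.

'&,:tff'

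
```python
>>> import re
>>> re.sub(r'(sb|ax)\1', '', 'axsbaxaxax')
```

A backreference is literal: `\1` must see the identical characters the first group matched.
Every occurrence is swapped for ''.

'axsbax'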